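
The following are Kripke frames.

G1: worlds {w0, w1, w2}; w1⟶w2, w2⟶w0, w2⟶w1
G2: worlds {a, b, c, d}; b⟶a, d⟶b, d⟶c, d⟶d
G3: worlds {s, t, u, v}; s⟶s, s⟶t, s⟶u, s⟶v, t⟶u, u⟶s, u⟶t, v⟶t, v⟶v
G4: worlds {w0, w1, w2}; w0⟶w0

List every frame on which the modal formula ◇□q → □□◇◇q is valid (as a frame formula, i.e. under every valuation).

G4

This is the axiom for a generalized confluence (Geach) condition; its first-order frame correspondent is ∀x ∀y ∀z ((xRy ∧ xR²z) → ∃w (yRw ∧ zR²w)).
G1: fails — w1Rw2, w1R²w0 but no w with w2Rw and w0R²w.
G2: fails — dRb, dR²a but no w with bRw and aR²w.
G3: fails — sRt, sR²t but no w with tRw and tR²w.
G4: condition met.
Valid on: G4.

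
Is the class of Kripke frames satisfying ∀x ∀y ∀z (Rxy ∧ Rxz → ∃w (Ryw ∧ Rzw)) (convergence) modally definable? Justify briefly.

This is a Sahlqvist condition; the .2 axiom ◇□r → □◇r defines it.
Suppose ◇□r→□◇r is valid. Take Rxy, Rxz and set V(r)={w : Ryw}. Then □r at y so ◇□r at x, so □◇r at x, so ◇r at z, giving w with Rzw and Ryw.

Yes, by ◇□r → □◇r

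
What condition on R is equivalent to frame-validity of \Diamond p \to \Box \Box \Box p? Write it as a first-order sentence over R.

This is a Sahlqvist (Geach-type) schema ◇^1□^0p → □^3◇^0p.
First-order correspondent: \forall x \forall y \forall z ((xRy \wedge x R^3 z) \to \exists w (y = w \wedge z = w)).

\forall x \forall y \forall z ((xRy \wedge x R^3 z) \to \exists w (y = w \wedge z = w))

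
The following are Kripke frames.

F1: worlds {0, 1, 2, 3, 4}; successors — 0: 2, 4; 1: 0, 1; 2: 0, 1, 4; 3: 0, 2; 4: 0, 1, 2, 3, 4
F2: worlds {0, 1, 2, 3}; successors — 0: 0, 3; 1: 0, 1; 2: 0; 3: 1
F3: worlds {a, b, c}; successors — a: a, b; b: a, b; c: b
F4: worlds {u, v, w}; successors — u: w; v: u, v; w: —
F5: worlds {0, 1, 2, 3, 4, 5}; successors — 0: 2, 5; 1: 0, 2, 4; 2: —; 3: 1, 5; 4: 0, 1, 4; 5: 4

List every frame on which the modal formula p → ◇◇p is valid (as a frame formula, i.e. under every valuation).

Frame correspondent (Sahlqvist): ∀x ∃w (x = w ∧ xR²w) — i.e. a generalized confluence (Geach) condition.
F1: fails — at 3 but no w with 3=w and 3R²w.
F2: fails — at 2 but no w with 2=w and 2R²w.
F3: fails — at c but no w with c=w and cR²w.
F4: fails — at u but no t with u=t and uR²t.
F5: fails — at 0 but no w with 0=w and 0R²w.

none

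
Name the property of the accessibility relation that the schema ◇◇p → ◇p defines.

transitivity: ∀x ∀y ∀z (Rxy ∧ Ryz → Rxz)

Equivalently (dual form): □p → □□p.
Suppose □p→□□p is valid. Take Rxy, Ryz and set V(p)={w : Rxw}. Then □p at x, so □□p at x, so □p at y, so p at z, i.e. Rxz.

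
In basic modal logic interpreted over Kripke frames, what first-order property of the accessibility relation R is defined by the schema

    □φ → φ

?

Suppose □φ→φ is valid. At any x set V(φ)={w : Rxw}. Then □φ holds at x, so φ holds at x, i.e. Rxx.
The converse is a direct semantic check.
So the correspondent is reflexivity.

reflexivity: ∀x Rxx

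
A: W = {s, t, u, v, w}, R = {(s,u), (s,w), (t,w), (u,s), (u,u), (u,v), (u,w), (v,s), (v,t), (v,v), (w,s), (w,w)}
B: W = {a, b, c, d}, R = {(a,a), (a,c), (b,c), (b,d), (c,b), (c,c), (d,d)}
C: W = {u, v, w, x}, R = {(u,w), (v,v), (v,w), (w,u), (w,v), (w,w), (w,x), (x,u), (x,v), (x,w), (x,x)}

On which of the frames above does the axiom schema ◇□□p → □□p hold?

This is the axiom for a generalized confluence (Geach) condition; its first-order frame correspondent is ∀x ∀y ∀z ((xRy ∧ xR²z) → ∃w (yR²w ∧ z = w)).
A: fails — sRw, sR²v but no w* with wR²w* and v=w*.
B: fails — aRc, aR²a but no w with cR²w and a=w.
C: condition met.
Valid on: C.

C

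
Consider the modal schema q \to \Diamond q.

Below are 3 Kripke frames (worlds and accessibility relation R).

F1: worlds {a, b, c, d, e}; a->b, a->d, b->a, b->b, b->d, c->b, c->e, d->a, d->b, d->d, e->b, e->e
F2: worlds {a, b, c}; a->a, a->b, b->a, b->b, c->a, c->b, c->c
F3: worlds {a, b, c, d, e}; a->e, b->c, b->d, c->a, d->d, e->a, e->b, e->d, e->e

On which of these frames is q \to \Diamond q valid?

This is the axiom for reflexivity; its first-order frame correspondent is \forall x Rxx.
F1: fails — world a does not see itself.
F2: holds.
F3: fails — world a does not see itself.
Valid on: F2.

F2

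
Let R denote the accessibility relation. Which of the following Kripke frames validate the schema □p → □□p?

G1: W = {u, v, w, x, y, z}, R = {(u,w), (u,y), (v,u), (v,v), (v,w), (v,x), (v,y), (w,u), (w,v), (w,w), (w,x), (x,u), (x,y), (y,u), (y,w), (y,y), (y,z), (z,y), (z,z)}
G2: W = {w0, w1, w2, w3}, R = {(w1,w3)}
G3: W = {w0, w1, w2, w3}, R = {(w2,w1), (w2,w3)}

The schema corresponds to transitivity: ∀x ∀y ∀z (Rxy ∧ Ryz → Rxz).
G1: fails — Rwx and Rxy but not Rwy.
G2: condition met.
G3: condition met.
Valid on: G2, G3.

G2, G3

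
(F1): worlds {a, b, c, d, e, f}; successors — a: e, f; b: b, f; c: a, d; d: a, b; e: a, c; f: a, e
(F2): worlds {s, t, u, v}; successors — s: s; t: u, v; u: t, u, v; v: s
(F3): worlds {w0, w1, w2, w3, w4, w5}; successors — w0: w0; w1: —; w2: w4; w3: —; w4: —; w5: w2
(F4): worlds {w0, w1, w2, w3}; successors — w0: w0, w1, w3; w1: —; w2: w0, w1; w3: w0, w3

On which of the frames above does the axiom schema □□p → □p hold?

This is the axiom for density; its first-order frame correspondent is ∀x ∀y (Rxy → ∃z (Rxz ∧ Rzy)).
(F1): fails — Rcd but no z with Rcz and Rzd.
(F2): ✓.
(F3): fails — Rw2w4 but no z with Rw2z and Rzw4.
(F4): ✓.

(F2), (F4)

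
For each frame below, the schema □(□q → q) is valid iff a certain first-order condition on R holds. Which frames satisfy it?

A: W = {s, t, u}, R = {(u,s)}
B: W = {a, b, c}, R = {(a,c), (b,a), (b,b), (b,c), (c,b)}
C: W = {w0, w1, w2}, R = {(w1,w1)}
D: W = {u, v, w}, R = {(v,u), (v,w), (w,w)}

Frame correspondent (Sahlqvist): ∀x ∀y (Rxy → Ryy) — i.e. shift-reflexivity.
A: fails — Rus but not Rss.
B: fails — Rbc but not Rcc.
C: satisfies the condition.
D: fails — Rvu but not Ruu.
Valid on: C.

C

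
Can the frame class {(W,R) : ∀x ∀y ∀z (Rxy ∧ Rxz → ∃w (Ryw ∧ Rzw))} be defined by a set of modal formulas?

Yes, by ◇□q → □◇q

Yes: it is convergence, defined by the .2 schema ◇□q → □◇q.
Suppose ◇□q→□◇q is valid. Take Rxy, Rxz and set V(q)={w : Ryw}. Then □q at y so ◇□q at x, so □◇q at x, so ◇q at z, giving w with Rzw and Ryw.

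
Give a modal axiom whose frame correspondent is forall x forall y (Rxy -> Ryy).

□(□q → q)

The condition is shift-reflexivity. The T□ schema □(□q → q) defines it.
Suppose □(□q→q) is valid. Take Rxy and set V(q)={w : Ryw}. Then at y, □q holds; since □(□q→q) at x, □q→q at y, so q at y, i.e. Ryy.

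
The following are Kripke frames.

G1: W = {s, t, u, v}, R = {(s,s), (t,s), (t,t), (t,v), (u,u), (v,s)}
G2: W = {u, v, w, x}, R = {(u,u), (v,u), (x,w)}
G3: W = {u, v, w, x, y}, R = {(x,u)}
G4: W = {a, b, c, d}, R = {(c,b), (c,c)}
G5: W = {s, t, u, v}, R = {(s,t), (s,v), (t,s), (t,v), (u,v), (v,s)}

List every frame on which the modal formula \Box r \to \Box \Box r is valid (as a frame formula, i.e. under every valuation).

G1, G2, G3, G4

This is the axiom for transitivity; its first-order frame correspondent is \forall x \forall y \forall z (Rxy \wedge Ryz \to Rxz).
G1: satisfies the condition.
G2: satisfies the condition.
G3: satisfies the condition.
G4: satisfies the condition.
G5: fails — Ruv and Rvs but not Rus.
Valid on: G1, G2, G3, G4.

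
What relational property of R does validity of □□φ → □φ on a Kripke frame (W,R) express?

density: ∀x ∀y (Rxy → ∃z (Rxz ∧ Rzy))

Suppose □□φ→□φ is valid. Take Rxy and set V(φ)={w : xR²w}. Then □□φ at x, so □φ at x, so φ at y, i.e. ∃z(Rxz∧Rzy).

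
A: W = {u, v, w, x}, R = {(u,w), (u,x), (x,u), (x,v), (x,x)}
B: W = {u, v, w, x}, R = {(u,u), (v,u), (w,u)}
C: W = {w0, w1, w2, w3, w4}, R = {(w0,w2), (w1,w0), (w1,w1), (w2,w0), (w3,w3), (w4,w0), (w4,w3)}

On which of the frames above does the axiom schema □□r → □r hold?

B

This is the axiom for density; its first-order frame correspondent is ∀x ∀y (Rxy → ∃z (Rxz ∧ Rzy)).
A: fails — Ruw but no z with Ruz and Rzw.
B: ✓.
C: fails — Rw4w0 but no z with Rw4z and Rzw0.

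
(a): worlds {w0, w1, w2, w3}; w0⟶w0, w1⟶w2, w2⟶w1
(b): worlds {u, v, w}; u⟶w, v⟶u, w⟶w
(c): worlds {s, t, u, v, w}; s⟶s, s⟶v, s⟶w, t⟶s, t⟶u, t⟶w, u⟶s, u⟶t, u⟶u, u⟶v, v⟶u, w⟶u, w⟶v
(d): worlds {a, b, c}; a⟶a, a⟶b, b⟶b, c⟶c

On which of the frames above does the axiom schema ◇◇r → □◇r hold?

This is the axiom for a generalized confluence (Geach) condition; its first-order frame correspondent is ∀x ∀y ∀z ((xR²y ∧ xRz) → ∃w (y = w ∧ zRw)).
(a): ✓.
(b): ✓.
(c): fails — sR²s, sRv but no w* with s=w* and vRw*.
(d): fails — aR²a, aRb but no w with a=w and bRw.
Valid on: (a), (b).

(a), (b)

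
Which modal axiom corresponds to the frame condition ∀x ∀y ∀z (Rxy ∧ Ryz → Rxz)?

A defining formula is □r → □□r (the 4 axiom).
Suppose □r→□□r is valid. Take Rxy, Ryz and set V(r)={w : Rxw}. Then □r at x, so □□r at x, so □r at y, so r at z, i.e. Rxz.

□r → □□r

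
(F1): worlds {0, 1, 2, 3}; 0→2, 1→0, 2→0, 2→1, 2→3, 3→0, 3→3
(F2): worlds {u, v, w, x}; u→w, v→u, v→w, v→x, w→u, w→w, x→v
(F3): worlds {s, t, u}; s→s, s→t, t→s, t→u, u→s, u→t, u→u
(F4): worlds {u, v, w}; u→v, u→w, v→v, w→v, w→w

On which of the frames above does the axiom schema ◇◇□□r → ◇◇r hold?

(F2), (F3), (F4)

Frame correspondent (Sahlqvist): ∀x ∀y (xR²y → ∃w (yR²w ∧ xR²w)) — i.e. a generalized confluence (Geach) condition.
(F1): fails — 0R²1 but no w with 1R²w and 0R²w.
(F2): satisfies the condition.
(F3): satisfies the condition.
(F4): satisfies the condition.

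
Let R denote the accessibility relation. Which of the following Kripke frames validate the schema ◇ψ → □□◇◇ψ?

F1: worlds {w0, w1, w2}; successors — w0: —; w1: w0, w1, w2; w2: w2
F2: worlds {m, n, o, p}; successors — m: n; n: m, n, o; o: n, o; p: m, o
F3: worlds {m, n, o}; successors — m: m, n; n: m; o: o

F2, F3

This is the axiom for a generalized confluence (Geach) condition; its first-order frame correspondent is ∀x ∀y ∀z ((xRy ∧ xR²z) → ∃w (y = w ∧ zR²w)).
F1: fails — w1Rw0, w1R²w0 but no w with w0=w and w0R²w.
F2: ✓.
F3: ✓.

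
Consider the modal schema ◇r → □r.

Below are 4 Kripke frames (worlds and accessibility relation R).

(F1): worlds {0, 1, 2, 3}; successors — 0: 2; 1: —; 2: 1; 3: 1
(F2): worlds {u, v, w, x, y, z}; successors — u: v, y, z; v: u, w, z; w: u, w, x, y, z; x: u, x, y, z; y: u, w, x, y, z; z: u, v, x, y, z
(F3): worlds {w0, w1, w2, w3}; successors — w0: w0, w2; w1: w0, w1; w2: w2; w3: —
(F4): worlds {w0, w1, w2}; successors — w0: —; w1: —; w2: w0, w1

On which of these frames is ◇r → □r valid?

The schema corresponds to partial functionality: ∀x ∀y ∀z (Rxy ∧ Rxz → y = z).
(F1): satisfies the condition.
(F2): fails — u sees both v and y.
(F3): fails — w0 sees both w0 and w2.
(F4): fails — w2 sees both w0 and w1.
Valid on: (F1).

(F1)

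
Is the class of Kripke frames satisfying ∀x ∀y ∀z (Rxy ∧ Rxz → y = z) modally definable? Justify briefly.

This is a Sahlqvist condition; the CD axiom ◇p → □p defines it.

Definable; ◇p → □p defines it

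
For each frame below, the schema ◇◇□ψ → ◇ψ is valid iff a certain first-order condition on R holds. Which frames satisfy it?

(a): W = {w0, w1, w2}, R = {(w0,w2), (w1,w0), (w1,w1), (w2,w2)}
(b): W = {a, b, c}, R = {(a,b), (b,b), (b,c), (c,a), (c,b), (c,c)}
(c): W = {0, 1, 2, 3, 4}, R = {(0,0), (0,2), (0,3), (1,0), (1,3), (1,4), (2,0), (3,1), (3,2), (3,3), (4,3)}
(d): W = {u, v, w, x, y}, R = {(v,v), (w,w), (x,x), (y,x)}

The schema corresponds to a generalized confluence (Geach) condition: ∀x ∀y (xR²y → ∃w (yRw ∧ xRw)).
(a): fails — w1R²w0 but no w with w0Rw and w1Rw.
(b): satisfies the condition.
(c): fails — 2R²3 but no w with 3Rw and 2Rw.
(d): satisfies the condition.

(b), (d)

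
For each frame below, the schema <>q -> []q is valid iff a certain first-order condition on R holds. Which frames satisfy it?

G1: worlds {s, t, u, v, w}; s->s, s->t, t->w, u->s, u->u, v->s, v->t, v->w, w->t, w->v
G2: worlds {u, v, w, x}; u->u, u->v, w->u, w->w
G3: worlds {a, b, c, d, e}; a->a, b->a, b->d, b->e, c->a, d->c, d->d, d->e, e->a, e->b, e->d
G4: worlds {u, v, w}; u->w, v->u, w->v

G4

The schema corresponds to partial functionality: forall x forall y forall z (Rxy & Rxz -> y = z).
G1: fails — s sees both s and t.
G2: fails — u sees both u and v.
G3: fails — b sees both a and d.
G4: satisfies the condition.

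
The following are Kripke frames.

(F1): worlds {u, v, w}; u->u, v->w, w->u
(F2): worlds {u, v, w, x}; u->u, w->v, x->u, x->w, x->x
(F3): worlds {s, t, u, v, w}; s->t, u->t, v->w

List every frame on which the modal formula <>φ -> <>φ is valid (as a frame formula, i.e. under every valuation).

Frame correspondent (Sahlqvist): forall x forall y (xRy -> exists w (y = w & xRw)) — i.e. a generalized confluence (Geach) condition.
(F1): condition met.
(F2): condition met.
(F3): condition met.

(F1), (F2), (F3)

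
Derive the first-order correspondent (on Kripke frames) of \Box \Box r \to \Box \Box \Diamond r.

This is a Sahlqvist (Geach-type) schema ◇^0□^2r → □^2◇^1r.
First-order correspondent: \forall x \forall z (x R^2 z \to \exists w (x R^2 w \wedge zRw)).

\forall x \forall z (x R^2 z \to \exists w (x R^2 w \wedge zRw))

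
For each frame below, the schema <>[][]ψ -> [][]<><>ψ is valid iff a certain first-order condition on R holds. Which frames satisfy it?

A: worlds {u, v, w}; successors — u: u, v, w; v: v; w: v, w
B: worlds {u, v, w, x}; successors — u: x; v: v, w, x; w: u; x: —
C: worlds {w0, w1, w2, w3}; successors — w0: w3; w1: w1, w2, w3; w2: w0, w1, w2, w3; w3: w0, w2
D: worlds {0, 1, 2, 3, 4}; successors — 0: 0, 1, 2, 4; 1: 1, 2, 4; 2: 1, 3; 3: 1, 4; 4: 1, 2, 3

A, C, D

Frame correspondent (Sahlqvist): forall x forall y forall z ((xRy & x R^2 z) -> exists w (y R^2 w & z R^2 w)) — i.e. a generalized confluence (Geach) condition.
A: holds.
B: fails — vRv, vR²u but no t with vR²t and uR²t.
C: holds.
D: holds.
Valid on: A, C, D.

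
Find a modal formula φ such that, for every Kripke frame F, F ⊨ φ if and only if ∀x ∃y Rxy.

This is seriality; the standard corresponding axiom is D: □ψ → ◇ψ.
Suppose □ψ→◇ψ is valid. At any x set V(ψ)=W. Then □ψ at x, so ◇ψ at x, so x has a successor.

□ψ → ◇ψ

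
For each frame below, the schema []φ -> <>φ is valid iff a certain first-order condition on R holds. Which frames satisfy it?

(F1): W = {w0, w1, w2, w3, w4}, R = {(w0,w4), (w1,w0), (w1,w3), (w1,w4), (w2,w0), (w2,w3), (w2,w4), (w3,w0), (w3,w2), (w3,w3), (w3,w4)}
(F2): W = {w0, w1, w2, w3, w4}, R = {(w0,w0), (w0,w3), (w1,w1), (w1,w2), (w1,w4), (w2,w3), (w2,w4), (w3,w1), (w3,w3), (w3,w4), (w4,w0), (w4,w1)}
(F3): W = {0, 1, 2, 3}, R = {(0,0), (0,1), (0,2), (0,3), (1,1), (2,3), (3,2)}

Frame correspondent (Sahlqvist): forall x exists y Rxy — i.e. seriality.
(F1): fails — world w4 has no successor.
(F2): condition met.
(F3): condition met.
Valid on: (F2), (F3).

(F2), (F3)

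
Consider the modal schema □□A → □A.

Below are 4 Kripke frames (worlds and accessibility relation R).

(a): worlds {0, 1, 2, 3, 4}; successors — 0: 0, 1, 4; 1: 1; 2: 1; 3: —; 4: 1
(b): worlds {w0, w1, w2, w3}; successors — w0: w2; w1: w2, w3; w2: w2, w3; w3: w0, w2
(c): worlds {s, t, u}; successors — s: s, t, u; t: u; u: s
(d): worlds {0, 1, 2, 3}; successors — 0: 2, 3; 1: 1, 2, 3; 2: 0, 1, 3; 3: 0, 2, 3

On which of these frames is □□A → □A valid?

(a), (d)

The schema corresponds to density: ∀x ∀y (Rxy → ∃z (Rxz ∧ Rzy)).
(a): satisfies the condition.
(b): fails — Rw3w0 but no z with Rw3z and Rzw0.
(c): fails — Rtu but no z with Rtz and Rzu.
(d): satisfies the condition.
Valid on: (a), (d).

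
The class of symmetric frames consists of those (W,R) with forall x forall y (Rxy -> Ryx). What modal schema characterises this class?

The condition is symmetry. The B schema p → □◇p defines it.
Suppose p→□◇p is valid. Take Rxy and set V(p)={x}. Then p at x, so □◇p at x, so ◇p at y, so some z with Ryz has p; z=x, i.e. Ryx.

p → □◇p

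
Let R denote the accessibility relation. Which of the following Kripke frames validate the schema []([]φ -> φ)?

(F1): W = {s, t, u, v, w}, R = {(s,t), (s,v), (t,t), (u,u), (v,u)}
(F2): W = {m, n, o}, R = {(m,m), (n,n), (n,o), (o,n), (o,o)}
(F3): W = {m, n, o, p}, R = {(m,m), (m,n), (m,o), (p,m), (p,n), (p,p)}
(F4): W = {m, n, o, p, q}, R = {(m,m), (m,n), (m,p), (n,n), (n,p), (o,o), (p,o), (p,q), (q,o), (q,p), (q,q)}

The schema corresponds to shift-reflexivity: forall x forall y (Rxy -> Ryy).
(F1): fails — Rsv but not Rvv.
(F2): condition met.
(F3): fails — Rpn but not Rnn.
(F4): fails — Rqp but not Rpp.

(F2)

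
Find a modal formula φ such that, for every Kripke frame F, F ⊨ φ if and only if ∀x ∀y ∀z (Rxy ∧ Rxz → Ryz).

◇r → □◇r

This is the Euclidean property; the standard corresponding axiom is 5: ◇r → □◇r.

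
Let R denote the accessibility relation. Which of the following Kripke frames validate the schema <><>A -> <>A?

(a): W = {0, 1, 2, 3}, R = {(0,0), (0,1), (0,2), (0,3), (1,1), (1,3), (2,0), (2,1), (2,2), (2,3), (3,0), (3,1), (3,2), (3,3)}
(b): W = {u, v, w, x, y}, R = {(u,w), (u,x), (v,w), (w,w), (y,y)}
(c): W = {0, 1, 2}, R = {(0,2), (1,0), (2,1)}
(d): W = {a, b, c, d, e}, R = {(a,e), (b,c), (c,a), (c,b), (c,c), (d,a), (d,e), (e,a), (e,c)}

(b)

This is the axiom for transitivity; its first-order frame correspondent is forall x forall y forall z (Rxy & Ryz -> Rxz).
(a): fails — R13 and R32 but not R12.
(b): holds.
(c): fails — R10 and R02 but not R12.
(d): fails — Rbc and Rcb but not Rbb.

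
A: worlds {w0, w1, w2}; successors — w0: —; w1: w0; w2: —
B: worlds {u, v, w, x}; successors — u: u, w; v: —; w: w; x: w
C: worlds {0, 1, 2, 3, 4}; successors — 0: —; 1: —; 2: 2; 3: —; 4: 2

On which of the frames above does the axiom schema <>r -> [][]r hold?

A, C

This is the axiom for a generalized confluence (Geach) condition; its first-order frame correspondent is forall x forall y forall z ((xRy & x R^2 z) -> exists w (y = w & z = w)).
A: condition met.
B: fails — uRu, uR²w but u ≠ w.
C: condition met.
Valid on: A, C.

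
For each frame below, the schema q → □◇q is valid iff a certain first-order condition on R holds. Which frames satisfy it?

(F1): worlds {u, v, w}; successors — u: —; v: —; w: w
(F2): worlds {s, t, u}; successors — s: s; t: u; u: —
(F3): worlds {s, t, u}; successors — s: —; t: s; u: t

This is the axiom for symmetry; its first-order frame correspondent is ∀x ∀y (Rxy → Ryx).
(F1): condition met.
(F2): fails — Rtu but not Rut.
(F3): fails — Rts but not Rst.

(F1)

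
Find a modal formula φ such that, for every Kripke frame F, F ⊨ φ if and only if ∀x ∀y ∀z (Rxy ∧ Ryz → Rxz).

□q → □□q

A defining formula is □q → □□q (the 4 axiom).
Suppose □q→□□q is valid. Take Rxy, Ryz and set V(q)={w : Rxw}. Then □q at x, so □□q at x, so □q at y, so q at z, i.e. Rxz.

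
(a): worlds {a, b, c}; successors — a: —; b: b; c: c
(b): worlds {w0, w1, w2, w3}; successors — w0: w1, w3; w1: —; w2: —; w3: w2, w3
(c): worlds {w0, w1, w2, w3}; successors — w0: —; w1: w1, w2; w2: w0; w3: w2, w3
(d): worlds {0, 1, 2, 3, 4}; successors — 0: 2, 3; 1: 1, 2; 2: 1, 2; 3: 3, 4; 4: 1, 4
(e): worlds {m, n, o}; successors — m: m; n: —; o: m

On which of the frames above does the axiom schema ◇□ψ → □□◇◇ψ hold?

Frame correspondent (Sahlqvist): ∀x ∀y ∀z ((xRy ∧ xR²z) → ∃w (yRw ∧ zR²w)) — i.e. a generalized confluence (Geach) condition.
(a): satisfies the condition.
(b): fails — w0Rw1, w0R²w2 but no w with w1Rw and w2R²w.
(c): fails — w1Rw1, w1R²w0 but no w with w1Rw and w0R²w.
(d): fails — 0R3, 0R²1 but no w with 3Rw and 1R²w.
(e): satisfies the condition.
Valid on: (a), (e).

(a), (e)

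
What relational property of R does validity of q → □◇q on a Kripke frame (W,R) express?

This schema is the B axiom.
It corresponds to symmetry: ∀x ∀y (Rxy → Ryx).

symmetry: ∀x ∀y (Rxy → Ryx)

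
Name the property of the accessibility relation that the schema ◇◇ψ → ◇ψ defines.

Replacing ψ by ¬ψ and contraposing gives the equivalent schema □ψ → □□ψ.
Suppose □ψ→□□ψ is valid. Take Rxy, Ryz and set V(ψ)={w : Rxw}. Then □ψ at x, so □□ψ at x, so □ψ at y, so ψ at z, i.e. Rxz.

transitivity: ∀x ∀y ∀z (Rxy ∧ Ryz → Rxz)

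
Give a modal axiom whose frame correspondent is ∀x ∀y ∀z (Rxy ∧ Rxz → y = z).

This is partial functionality; the standard corresponding axiom is CD: ◇r → □r.
Suppose ◇r→□r is valid. Take Rxy, Rxz and set V(r)={y}. Then ◇r at x, so □r at x, so r at z, i.e. z=y.

◇r → □r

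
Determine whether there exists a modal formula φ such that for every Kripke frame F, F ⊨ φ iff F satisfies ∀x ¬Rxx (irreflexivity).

No

If a class were modally definable it would be closed under surjective bounded morphisms (Goldblatt–Thomason).
The 4-cycle (worlds w0,w1,w2,w3 with w0→w1→w2→w3→w0) is irreflexive, and the map sending every world to a single reflexive point • is a surjective bounded morphism (forth: every edge maps to (•,•); back: every world has a successor). So any modal formula valid on the 4-cycle is also valid on the reflexive point, which is not irreflexive.
So no modal formula (or set of formulas) defines exactly the irreflexive frames.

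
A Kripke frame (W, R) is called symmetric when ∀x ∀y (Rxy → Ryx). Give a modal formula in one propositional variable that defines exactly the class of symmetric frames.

This is symmetry; the standard corresponding axiom is B: r → □◇r.

r → □◇r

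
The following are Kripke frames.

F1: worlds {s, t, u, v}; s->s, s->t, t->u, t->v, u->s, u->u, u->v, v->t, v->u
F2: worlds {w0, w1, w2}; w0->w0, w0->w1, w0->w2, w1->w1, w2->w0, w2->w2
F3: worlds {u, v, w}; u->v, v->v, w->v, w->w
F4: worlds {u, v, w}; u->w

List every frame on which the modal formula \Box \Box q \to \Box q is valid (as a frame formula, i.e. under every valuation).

This is the axiom for density; its first-order frame correspondent is \forall x \forall y (Rxy \to \exists z (Rxz \wedge Rzy)).
F1: fails — Rvt but no z with Rvz and Rzt.
F2: satisfies the condition.
F3: satisfies the condition.
F4: fails — Ruw but no z with Ruz and Rzw.

F2, F3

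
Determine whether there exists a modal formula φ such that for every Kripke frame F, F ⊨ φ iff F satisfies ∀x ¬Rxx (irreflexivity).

Not definable by any modal formula

Modal frame validity is preserved under surjective bounded morphisms.
The 5-cycle (worlds a,b,c,d,e with a→b→c→d→e→a) is irreflexive, and the map sending every world to a single reflexive point • is a surjective bounded morphism (forth: every edge maps to (•,•); back: every world has a successor). So any modal formula valid on the 5-cycle is also valid on the reflexive point, which is not irreflexive.
So the class is not modally definable.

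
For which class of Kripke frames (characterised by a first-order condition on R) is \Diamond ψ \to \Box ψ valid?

partial functionality

Suppose ◇ψ→□ψ is valid. Take Rxy, Rxz and set V(ψ)={y}. Then ◇ψ at x, so □ψ at x, so ψ at z, i.e. z=y.
The converse is a direct semantic check.
Frame condition: \forall x \forall y \forall z (Rxy \wedge Rxz \to y = z).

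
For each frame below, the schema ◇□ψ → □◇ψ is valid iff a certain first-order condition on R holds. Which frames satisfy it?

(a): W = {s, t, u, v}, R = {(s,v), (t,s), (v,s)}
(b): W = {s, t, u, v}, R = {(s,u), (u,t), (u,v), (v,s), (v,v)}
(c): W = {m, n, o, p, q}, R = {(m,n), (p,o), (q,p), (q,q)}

This is the axiom for convergence; its first-order frame correspondent is ∀x ∀y ∀z (Rxy ∧ Rxz → ∃w (Ryw ∧ Rzw)).
(a): condition met.
(b): fails — Ruv and Rut but v and t have no common successor.
(c): fails — Rmn and Rmn but n and n have no common successor.

(a)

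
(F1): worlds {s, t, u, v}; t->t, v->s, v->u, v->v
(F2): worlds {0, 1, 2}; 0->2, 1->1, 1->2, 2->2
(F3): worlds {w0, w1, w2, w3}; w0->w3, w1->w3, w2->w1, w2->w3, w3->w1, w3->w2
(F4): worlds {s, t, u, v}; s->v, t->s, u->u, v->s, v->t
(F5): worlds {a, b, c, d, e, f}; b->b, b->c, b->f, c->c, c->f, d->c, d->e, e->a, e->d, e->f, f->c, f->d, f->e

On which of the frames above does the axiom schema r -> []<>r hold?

none

This is the axiom for symmetry; its first-order frame correspondent is forall x forall y (Rxy -> Ryx).
(F1): fails — Rvu but not Ruv.
(F2): fails — R12 but not R21.
(F3): fails — Rw2w1 but not Rw1w2.
(F4): fails — Rvt but not Rtv.
(F5): fails — Rbc but not Rcb.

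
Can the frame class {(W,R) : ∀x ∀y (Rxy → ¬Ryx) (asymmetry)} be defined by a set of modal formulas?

Any modally definable frame class is closed under surjective bounded morphisms.
The 5-cycle (worlds 0,1,2,3,4 with 0→1→2→3→4→0) is asymmetric. Mapping every world to a single reflexive point • is a surjective bounded morphism, and the reflexive point is not asymmetric (R•• but asymmetry requires ¬R••).
Hence asymmetry is not modally definable.

No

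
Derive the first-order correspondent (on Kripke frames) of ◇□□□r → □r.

∀x ∀y ∀z ((xRy ∧ xRz) → ∃w (yR³w ∧ z = w))

This is a Sahlqvist (Geach-type) schema ◇^1□^3r → □^1◇^0r.
First-order correspondent: ∀x ∀y ∀z ((xRy ∧ xRz) → ∃w (yR³w ∧ z = w)).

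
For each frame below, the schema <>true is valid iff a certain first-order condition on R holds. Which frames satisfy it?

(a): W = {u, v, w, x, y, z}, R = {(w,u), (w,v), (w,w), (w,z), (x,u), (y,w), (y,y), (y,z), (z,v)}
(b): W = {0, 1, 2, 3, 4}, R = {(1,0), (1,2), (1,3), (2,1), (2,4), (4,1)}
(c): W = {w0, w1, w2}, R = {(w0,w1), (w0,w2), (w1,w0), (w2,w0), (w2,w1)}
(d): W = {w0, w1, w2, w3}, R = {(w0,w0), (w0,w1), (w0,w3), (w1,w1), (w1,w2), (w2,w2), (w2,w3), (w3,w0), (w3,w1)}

The schema corresponds to seriality: forall x exists y Rxy.
(a): fails — world u has no successor.
(b): fails — world 0 has no successor.
(c): satisfies the condition.
(d): satisfies the condition.

(c), (d)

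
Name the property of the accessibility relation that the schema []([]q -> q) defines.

Suppose □(□q→q) is valid. Take Rxy and set V(q)={w : Ryw}. Then at y, □q holds; since □(□q→q) at x, □q→q at y, so q at y, i.e. Ryy.

shift-reflexivity: forall x forall y (Rxy -> Ryy)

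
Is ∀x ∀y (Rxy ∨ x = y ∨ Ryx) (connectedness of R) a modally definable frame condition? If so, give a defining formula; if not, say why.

If a class were modally definable it would be closed under disjoint unions (Goldblatt–Thomason).
Take 4 disjoint single-world reflexive frames: each is trivially connected, but their disjoint union has 4 worlds with no edge between distinct components, so it is not connected.
Hence connectedness of R is not modally definable.

Not definable by any modal formula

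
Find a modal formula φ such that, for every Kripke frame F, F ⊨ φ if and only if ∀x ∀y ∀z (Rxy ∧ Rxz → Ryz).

◇ψ → □◇ψ

The condition is the Euclidean property. The 5 schema ◇ψ → □◇ψ defines it.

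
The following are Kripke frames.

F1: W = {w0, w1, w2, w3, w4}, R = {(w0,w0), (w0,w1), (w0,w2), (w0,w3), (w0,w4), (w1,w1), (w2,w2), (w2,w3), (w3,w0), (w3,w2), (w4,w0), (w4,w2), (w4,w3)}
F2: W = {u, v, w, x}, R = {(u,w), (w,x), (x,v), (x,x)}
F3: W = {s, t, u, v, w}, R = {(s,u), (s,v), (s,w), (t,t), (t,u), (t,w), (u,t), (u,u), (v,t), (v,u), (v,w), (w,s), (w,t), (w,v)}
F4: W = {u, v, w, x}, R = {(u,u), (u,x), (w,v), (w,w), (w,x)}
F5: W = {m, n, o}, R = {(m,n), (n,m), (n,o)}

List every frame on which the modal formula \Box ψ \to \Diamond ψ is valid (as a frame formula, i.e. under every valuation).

The schema corresponds to seriality: \forall x \exists y Rxy.
F1: ✓.
F2: fails — world v has no successor.
F3: ✓.
F4: fails — world v has no successor.
F5: fails — world o has no successor.
Valid on: F1, F3.

F1, F3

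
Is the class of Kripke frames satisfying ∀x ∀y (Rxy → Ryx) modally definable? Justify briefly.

The condition is symmetry. A defining modal formula is q → □◇q.
Suppose q→□◇q is valid. Take Rxy and set V(q)={x}. Then q at x, so □◇q at x, so ◇q at y, so some z with Ryz has q; z=x, i.e. Ryx.

Yes — defined by q → □◇q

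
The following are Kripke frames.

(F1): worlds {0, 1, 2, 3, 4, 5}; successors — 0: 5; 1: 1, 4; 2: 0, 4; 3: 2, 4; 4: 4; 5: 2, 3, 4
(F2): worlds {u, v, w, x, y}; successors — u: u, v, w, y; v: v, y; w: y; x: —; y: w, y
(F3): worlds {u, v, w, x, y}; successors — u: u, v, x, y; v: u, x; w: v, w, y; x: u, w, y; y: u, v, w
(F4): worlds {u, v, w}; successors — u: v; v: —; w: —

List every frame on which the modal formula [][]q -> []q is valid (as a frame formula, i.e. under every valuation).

(F2), (F3)

This is the axiom for density; its first-order frame correspondent is forall x forall y (Rxy -> exists z (Rxz & Rzy)).
(F1): fails — R32 but no z with R3z and Rz2.
(F2): satisfies the condition.
(F3): satisfies the condition.
(F4): fails — Ruv but no z with Ruz and Rzv.
Valid on: (F2), (F3).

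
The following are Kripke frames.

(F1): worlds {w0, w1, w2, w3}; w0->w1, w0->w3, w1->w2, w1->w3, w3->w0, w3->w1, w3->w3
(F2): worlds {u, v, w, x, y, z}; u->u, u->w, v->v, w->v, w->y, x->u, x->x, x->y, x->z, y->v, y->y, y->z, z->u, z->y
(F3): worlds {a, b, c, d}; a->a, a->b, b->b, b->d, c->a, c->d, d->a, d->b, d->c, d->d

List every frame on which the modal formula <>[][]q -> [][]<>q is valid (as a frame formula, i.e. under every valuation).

(F3)

This is the axiom for a generalized confluence (Geach) condition; its first-order frame correspondent is forall x forall y forall z ((xRy & x R^2 z) -> exists w (y R^2 w & zRw)).
(F1): fails — w0Rw1, w0R²w2 but no w with w1R²w and w2Rw.
(F2): fails — uRw, uR²u but no t with wR²t and uRt.
(F3): satisfies the condition.
Valid on: (F3).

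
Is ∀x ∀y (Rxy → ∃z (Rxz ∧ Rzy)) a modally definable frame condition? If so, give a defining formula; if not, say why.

Definable; □□p → □p defines it

This is a Sahlqvist condition; the C4 axiom □□p → □p defines it.
Suppose □□p→□p is valid. Take Rxy and set V(p)={w : xR²w}. Then □□p at x, so □p at x, so p at y, i.e. ∃z(Rxz∧Rzy).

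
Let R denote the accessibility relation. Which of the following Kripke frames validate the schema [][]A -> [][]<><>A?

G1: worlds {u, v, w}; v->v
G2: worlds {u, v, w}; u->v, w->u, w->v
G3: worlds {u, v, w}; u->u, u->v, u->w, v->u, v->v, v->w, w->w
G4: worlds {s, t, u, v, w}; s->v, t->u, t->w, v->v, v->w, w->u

G1, G3

The schema corresponds to a generalized confluence (Geach) condition: forall x forall z (x R^2 z -> exists w (x R^2 w & z R^2 w)).
G1: holds.
G2: fails — wR²v but no t with wR²t and vR²t.
G3: holds.
G4: fails — sR²w but no w* with sR²w* and wR²w*.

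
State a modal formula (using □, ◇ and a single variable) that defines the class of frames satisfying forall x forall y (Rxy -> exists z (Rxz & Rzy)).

□□s → □s

The condition is density. The C4 schema □□s → □s defines it.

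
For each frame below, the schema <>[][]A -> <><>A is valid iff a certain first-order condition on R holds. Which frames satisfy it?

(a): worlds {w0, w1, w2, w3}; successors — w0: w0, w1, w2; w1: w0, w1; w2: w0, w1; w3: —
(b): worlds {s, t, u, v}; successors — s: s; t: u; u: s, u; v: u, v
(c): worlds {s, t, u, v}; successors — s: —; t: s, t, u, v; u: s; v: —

The schema corresponds to a generalized confluence (Geach) condition: forall x forall y (xRy -> exists w (y R^2 w & x R^2 w)).
(a): holds.
(b): holds.
(c): fails — tRs but no w with sR²w and tR²w.
Valid on: (a), (b).

(a), (b)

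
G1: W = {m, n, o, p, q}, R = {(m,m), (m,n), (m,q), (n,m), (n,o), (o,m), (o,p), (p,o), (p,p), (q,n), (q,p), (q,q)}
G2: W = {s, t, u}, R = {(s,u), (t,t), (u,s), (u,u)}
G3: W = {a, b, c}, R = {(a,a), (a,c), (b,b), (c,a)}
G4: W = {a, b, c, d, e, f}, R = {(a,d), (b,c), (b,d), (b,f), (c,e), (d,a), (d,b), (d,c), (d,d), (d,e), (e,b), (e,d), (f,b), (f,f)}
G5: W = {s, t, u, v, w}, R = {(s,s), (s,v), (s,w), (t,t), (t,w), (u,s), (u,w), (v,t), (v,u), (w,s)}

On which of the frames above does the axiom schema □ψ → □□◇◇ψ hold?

Frame correspondent (Sahlqvist): ∀x ∀z (xR²z → ∃w (xRw ∧ zR²w)) — i.e. a generalized confluence (Geach) condition.
G1: ✓.
G2: ✓.
G3: ✓.
G4: ✓.
G5: fails — vR²w but no w* with vRw* and wR²w*.
Valid on: G1, G2, G3, G4.

G1, G2, G3, G4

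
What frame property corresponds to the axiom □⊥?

Emptiness of R

This schema is the Ver axiom.
It corresponds to emptiness of R: ∀x ∀y ¬Rxy.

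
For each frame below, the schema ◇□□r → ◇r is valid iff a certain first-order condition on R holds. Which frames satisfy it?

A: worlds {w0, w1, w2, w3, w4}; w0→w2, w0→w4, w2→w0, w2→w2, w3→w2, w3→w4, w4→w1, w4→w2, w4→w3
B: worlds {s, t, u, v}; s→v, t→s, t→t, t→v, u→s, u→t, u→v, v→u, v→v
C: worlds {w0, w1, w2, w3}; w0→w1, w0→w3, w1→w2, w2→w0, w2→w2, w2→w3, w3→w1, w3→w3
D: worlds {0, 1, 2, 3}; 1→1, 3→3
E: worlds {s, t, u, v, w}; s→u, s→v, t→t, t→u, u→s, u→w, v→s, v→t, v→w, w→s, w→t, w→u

B, C, D, E

This is the axiom for a generalized confluence (Geach) condition; its first-order frame correspondent is ∀x ∀y (xRy → ∃w (yR²w ∧ xRw)).
A: fails — w4Rw1 but no w with w1R²w and w4Rw.
B: ✓.
C: ✓.
D: ✓.
E: ✓.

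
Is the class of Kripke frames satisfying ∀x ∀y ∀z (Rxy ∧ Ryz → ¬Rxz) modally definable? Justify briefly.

Not definable by any modal formula

If a class were modally definable it would be closed under surjective bounded morphisms (Goldblatt–Thomason).
The 7-cycle (worlds a,b,c,d,e,f,g with a→b→c→d→e→f→g→a) is intransitive. Mapping every world to a single reflexive point • is a surjective bounded morphism; the reflexive point is not intransitive (R••∧R•• but R••).
So the class is not modally definable.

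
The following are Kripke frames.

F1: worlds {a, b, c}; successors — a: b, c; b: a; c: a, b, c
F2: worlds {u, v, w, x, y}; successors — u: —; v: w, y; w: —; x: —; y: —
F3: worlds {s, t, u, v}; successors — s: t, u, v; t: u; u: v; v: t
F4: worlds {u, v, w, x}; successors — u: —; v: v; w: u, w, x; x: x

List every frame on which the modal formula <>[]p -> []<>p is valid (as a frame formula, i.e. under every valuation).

none

The schema corresponds to convergence: forall x forall y forall z (Rxy & Rxz -> exists w (Ryw & Rzw)).
F1: fails — Rcb and Rca but b and a have no common successor.
F2: fails — Rvy and Rvy but y and y have no common successor.
F3: fails — Rsv and Rsu but v and u have no common successor.
F4: fails — Rww and Rwu but w and u have no common successor.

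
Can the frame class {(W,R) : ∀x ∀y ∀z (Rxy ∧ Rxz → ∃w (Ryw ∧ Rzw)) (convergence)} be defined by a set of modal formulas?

Yes: it is convergence, defined by the .2 schema ◇□r → □◇r.
Suppose ◇□r→□◇r is valid. Take Rxy, Rxz and set V(r)={w : Ryw}. Then □r at y so ◇□r at x, so □◇r at x, so ◇r at z, giving w with Rzw and Ryw.

Definable; ◇□r → □◇r defines it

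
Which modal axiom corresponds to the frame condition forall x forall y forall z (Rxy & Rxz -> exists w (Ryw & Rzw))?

◇□p → □◇p

The condition is convergence. The .2 schema ◇□p → □◇p defines it.
Suppose ◇□p→□◇p is valid. Take Rxy, Rxz and set V(p)={w : Ryw}. Then □p at y so ◇□p at x, so □◇p at x, so ◇p at z, giving w with Rzw and Ryw.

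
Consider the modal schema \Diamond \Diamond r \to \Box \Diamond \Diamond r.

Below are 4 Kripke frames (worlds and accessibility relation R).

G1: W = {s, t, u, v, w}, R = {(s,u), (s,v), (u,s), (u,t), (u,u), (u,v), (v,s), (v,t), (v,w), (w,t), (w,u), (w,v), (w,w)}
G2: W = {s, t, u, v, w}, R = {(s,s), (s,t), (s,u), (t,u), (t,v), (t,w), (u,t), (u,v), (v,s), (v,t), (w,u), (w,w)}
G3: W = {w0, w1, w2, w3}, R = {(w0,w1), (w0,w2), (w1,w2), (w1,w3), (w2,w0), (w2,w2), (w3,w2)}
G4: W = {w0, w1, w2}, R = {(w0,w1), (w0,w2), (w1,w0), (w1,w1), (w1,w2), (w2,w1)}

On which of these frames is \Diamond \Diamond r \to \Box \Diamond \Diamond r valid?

G4

The schema corresponds to a generalized confluence (Geach) condition: \forall x \forall y \forall z ((x R^2 y \wedge xRz) \to \exists w (y = w \wedge z R^2 w)).
G1: fails — sR²s, sRv but no w* with s=w* and vR²w*.
G2: fails — tR²s, tRw but no w* with s=w* and wR²w*.
G3: fails — w0R²w3, w0Rw1 but no w with w3=w and w1R²w.
G4: ✓.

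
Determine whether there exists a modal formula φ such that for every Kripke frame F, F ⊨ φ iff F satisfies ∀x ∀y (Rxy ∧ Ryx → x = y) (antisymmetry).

Not modally definable

If a class were modally definable it would be closed under surjective bounded morphisms (Goldblatt–Thomason).
The 6-cycle (worlds w0,w1,w2,w3,w4,w5 with w0→w1→w2→w3→w4→w5→w0) is antisymmetric. Sending even-indexed worlds to s and odd-indexed worlds to t is a surjective bounded morphism onto the two-world frame with s↔t, which is not antisymmetric.
So the class is not modally definable.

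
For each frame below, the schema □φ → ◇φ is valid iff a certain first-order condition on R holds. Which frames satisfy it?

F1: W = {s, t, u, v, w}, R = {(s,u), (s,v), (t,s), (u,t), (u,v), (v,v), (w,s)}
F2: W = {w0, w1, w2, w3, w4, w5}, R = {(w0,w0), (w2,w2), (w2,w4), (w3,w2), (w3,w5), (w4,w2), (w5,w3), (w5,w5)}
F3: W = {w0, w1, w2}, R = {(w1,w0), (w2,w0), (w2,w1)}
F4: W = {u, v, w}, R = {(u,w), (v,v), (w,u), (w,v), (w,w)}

The schema corresponds to seriality: ∀x ∃y Rxy.
F1: satisfies the condition.
F2: fails — world w1 has no successor.
F3: fails — world w0 has no successor.
F4: satisfies the condition.

F1, F4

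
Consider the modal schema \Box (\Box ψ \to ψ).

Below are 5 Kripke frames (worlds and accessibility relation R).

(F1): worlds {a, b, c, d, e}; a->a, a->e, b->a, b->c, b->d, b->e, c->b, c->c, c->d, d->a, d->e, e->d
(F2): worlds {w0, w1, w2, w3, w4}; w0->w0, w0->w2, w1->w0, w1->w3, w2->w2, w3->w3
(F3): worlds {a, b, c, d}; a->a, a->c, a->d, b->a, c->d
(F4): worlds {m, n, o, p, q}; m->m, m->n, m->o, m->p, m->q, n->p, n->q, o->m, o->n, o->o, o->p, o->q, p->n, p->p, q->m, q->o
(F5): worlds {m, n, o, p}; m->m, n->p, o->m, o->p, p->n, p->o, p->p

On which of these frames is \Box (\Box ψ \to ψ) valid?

(F2)

The schema corresponds to shift-reflexivity: \forall x \forall y (Rxy \to Ryy).
(F1): fails — Rcd but not Rdd.
(F2): condition met.
(F3): fails — Rcd but not Rdd.
(F4): fails — Ron but not Rnn.
(F5): fails — Rpn but not Rnn.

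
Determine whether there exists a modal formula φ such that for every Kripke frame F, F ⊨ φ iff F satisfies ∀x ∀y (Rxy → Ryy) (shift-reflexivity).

Definable; □(□q → q) defines it

The condition is shift-reflexivity. A defining modal formula is □(□q → q).
Suppose □(□q→q) is valid. Take Rxy and set V(q)={w : Ryw}. Then at y, □q holds; since □(□q→q) at x, □q→q at y, so q at y, i.e. Ryy.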